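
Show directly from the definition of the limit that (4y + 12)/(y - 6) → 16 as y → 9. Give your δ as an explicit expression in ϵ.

Let ϵ > 0. We want δ > 0 with 0 < |y − 9| < δ ⇒ |(4y + 12)/(y - 6) − 16| < ϵ.
Combining over a common denominator, (4y + 12)/(y - 6) − 16 = [(4y + 12)·3 − 48·(y - 6)] / [3·(y - 6)] = -36(y − 9) / (3(y - 6)).
So |(4y + 12)/(y - 6) − 16| = 36|y − 9| / (3·|y − 6|).
Require δ ≤ 3/2, so |y − 6| ≥ |3| − |y − 9| > 3 − 3/2 = 3/2.
Hence |(4y + 12)/(y - 6) − 16| < 36|y − 9|/(3·(3/2)) = 8|y − 9|, which is < ϵ once |y − 9| < (1/8)ϵ.
Take δ = min(3/2, (1/8)ϵ). Then 0 < |y − 9| < δ forces both bounds, so |(4y + 12)/(y - 6) − 16| < ϵ.

δ = min(3/2, (1/8)ϵ)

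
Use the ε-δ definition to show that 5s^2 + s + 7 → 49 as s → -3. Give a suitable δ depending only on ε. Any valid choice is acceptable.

Let ε > 0 be given. We want δ > 0 such that 0 < |s + 3| < δ implies |(5s^2 + s + 7) − 49| < ε.
(5s^2 + s + 7) − 49 = 5s^2 + s - 42 = (s + 3)(5s - 14).
So |(5s^2 + s + 7) − 49| = |s + 3|·|5s - 14|.
Require δ ≤ 1. Then |s + 3| < 1 gives |s| < 4, and by the triangle inequality |5s - 14| ≤ 5·4 + 14 = 34.
Hence |(5s^2 + s + 7) − 49| ≤ 34|s + 3| < ε provided |s + 3| < ε/34.
Take δ = min(1, ε/34). Then 0 < |s + 3| < δ gives both |s + 3| < 1 and |s + 3| < ε/34, so |(5s^2 + s + 7) − 49| < ε.

δ = min(1, ε/34)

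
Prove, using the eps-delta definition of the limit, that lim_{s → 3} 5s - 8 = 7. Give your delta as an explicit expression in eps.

delta = eps/5

Fix eps > 0. We need delta > 0 so that 0 < |s − 3| < delta implies |(5s - 8) − 7| < eps.
|(5s - 8) − 7| = |5s - 15| = 5|s − 3|.
Thus it suffices that |s − 3| < eps/5.
Take delta = eps/5. If 0 < |s − 3| < delta then |(5s - 8) − 7| = 5|s − 3| < 5·(eps/5) = eps.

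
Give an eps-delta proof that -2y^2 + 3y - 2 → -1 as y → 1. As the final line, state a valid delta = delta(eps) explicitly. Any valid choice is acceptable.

Let eps > 0. We want delta > 0 such that 0 < |y − 1| < delta implies |(-2y^2 + 3y - 2) + 1| < eps.
(-2y^2 + 3y - 2) + 1 = -2y^2 + 3y - 1 = (y − 1)(-2y + 1).
So |(-2y^2 + 3y - 2) + 1| = |y − 1|·|-2y + 1|.
Assume first that |y − 1| < 1, so |y| < 2. Then |-2y + 1| ≤ 2·2 + 1 = 5.
Hence |(-2y^2 + 3y - 2) + 1| ≤ 5|y − 1| < eps provided |y − 1| < eps/5.
Choosing delta = min(1, eps/5) ensures both conditions, hence |(-2y^2 + 3y - 2) + 1| < eps.

delta = min(1, eps/5)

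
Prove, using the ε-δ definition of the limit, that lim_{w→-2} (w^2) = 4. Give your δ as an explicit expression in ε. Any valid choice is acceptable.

Fix ε > 0. We seek δ > 0 with 0 < |w + 2| < δ ⇒ |w^2 − 4| < ε.
Factor: w^2 − 4 = (w + 2)(w - 2), so |w^2 − 4| = |w + 2|·|w - 2|.
Restrict δ ≤ 1. Then |w + 2| < 1 gives |w| < 3, so by the triangle inequality |w - 2| ≤ 3 + 2 = 5.
Hence |w^2 − 4| ≤ 5|w + 2|, which is < ε once |w + 2| < ε/5.
Take δ = min(1, ε/5). If 0 < |w + 2| < δ then both bounds hold and |w^2 − 4| ≤ 5|w + 2| < 5·(ε/5) = ε.

δ = min(1, ε/5)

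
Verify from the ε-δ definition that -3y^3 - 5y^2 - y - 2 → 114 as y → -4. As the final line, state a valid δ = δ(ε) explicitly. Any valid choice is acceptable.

δ = min(1, ε/139)

Fix ε > 0. We want δ > 0 such that 0 < |y + 4| < δ implies |(-3y^3 - 5y^2 - y - 2) − 114| < ε.
(-3y^3 - 5y^2 - y - 2) − 114 = -3y^3 - 5y^2 - y - 116 = (y + 4)(-3y^2 + 7y - 29).
So |(-3y^3 - 5y^2 - y - 2) − 114| = |y + 4|·|-3y^2 + 7y - 29|.
Require δ ≤ 1. Then |y + 4| < 1 gives |y| < 5, and by the triangle inequality |-3y^2 + 7y - 29| ≤ 3·5^2 + 7·5 + 29 = 139.
Hence |(-3y^3 - 5y^2 - y - 2) − 114| ≤ 139|y + 4| < ε provided |y + 4| < ε/139.
Choosing δ = min(1, ε/139) ensures both conditions, hence |(-3y^3 - 5y^2 - y - 2) − 114| < ε.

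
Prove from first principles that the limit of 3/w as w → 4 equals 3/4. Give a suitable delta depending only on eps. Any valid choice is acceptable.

Let eps > 0 be given. We seek delta > 0 such that 0 < |w − 4| < delta implies |3/w − (3/4)| < eps.
|3/w − (3/4)| = 3·|4 − w|/(4·|w|) = 3|w − 4|/(4|w|).
Require delta ≤ 2 so that |w| > 4 − 2 = 2, hence 4|w| > 8.
Then |3/w − (3/4)| < 3|w − 4|/8, which is < eps when |w − 4| < (8/3)eps.
Take delta = min(2, (8/3)eps). Then 0 < |w − 4| < delta gives both |w − 4| < 2 and |w − 4| < (8/3)eps, so |3/w − (3/4)| < eps.

delta = min(2, (8/3)eps)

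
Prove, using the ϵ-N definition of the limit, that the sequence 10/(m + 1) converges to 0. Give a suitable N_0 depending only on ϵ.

N_0 = 10/ϵ

Let ϵ > 0 be given. For m ≥ 1, |10/(m + 1) − 0| = 10/(m + 1) ≤ 10/m.
We need 10/m < ϵ, i.e. m > 10/ϵ.
Take N_0 = 10/ϵ. If m > N_0 then |10/(m + 1)| ≤ 10/m < ϵ.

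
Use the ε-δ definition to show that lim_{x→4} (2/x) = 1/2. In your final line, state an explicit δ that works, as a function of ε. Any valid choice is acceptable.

δ = min(2, 4ε)

Let ε > 0. We seek δ > 0 such that 0 < |x − 4| < δ implies |2/x − (1/2)| < ε.
|2/x − (1/2)| = 2·|4 − x|/(4·|x|) = 2|x − 4|/(4|x|).
Restrict δ ≤ 2. Then |x − 4| < 2 gives |x| > 2, so 4|x| > 8.
Then |2/x − (1/2)| < 2|x − 4|/8, which is < ε when |x − 4| < 4ε.
Take δ = min(2, 4ε). Then 0 < |x − 4| < δ gives both |x − 4| < 2 and |x − 4| < 4ε, so |2/x − (1/2)| < ε.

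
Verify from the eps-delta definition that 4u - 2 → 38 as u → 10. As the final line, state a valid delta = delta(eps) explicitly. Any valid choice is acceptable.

Suppose eps > 0. We need delta > 0 so that 0 < |u − 10| < delta implies |(4u - 2) − 38| < eps.
|(4u - 2) − 38| = |4u - 40| = 4|u − 10|.
Thus it suffices that |u − 10| < eps/4.
Choosing delta = eps/4 gives |(4u - 2) − 38| = 4|u − 10| < eps whenever |u − 10| < delta.

delta = eps/4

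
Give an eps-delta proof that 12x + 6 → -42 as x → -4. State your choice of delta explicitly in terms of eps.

delta = eps/12

Suppose eps > 0. We need delta > 0 so that 0 < |x + 4| < delta implies |(12x + 6) + 42| < eps.
Since (12x + 6) + 42 = 12(x + 4), we have |(12x + 6) + 42| = 12|x + 4|.
So 12|x + 4| < eps exactly when |x + 4| < eps/12.
Take delta = eps/12. If 0 < |x + 4| < delta then |(12x + 6) + 42| = 12|x + 4| < 12·(eps/12) = eps.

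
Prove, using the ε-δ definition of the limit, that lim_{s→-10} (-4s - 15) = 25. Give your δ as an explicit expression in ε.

Let ε > 0 be given. We need δ > 0 so that 0 < |s + 10| < δ implies |(-4s - 15) − 25| < ε.
|(-4s - 15) − 25| = |-4s - 40| = 4|s + 10|.
Thus it suffices that |s + 10| < ε/4.
Choosing δ = ε/4 gives |(-4s - 15) − 25| = 4|s + 10| < ε whenever |s + 10| < δ.

δ = ε/4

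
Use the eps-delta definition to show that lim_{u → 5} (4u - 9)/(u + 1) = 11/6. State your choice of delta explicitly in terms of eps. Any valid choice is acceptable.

delta = min(3, (18/13)eps)

Let eps > 0 be given. We want delta > 0 with 0 < |u − 5| < delta ⇒ |(4u - 9)/(u + 1) − (11/6)| < eps.
Combining over a common denominator, (4u - 9)/(u + 1) − (11/6) = [(4u - 9)·6 − 11·(u + 1)] / [6·(u + 1)] = 13(u − 5) / (6(u + 1)).
So |(4u - 9)/(u + 1) − (11/6)| = 13|u − 5| / (6·|u + 1|).
Require delta ≤ 3, so |u + 1| ≥ |6| − |u − 5| > 6 − 3 = 3.
Hence |(4u - 9)/(u + 1) − (11/6)| < 13|u − 5|/(6·3) = (13/18)|u − 5|, which is < eps once |u − 5| < (18/13)eps.
Take delta = min(3, (18/13)eps). Then 0 < |u − 5| < delta forces both bounds, so |(4u - 9)/(u + 1) − (11/6)| < eps.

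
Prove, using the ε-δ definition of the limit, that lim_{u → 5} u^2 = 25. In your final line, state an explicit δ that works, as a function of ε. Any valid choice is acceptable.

Let ε > 0 be given. We seek δ > 0 with 0 < |u − 5| < δ ⇒ |u^2 − 25| < ε.
Factor: u^2 − 25 = (u − 5)(u + 5), so |u^2 − 25| = |u − 5|·|u + 5|.
Impose δ ≤ 1 so that |u| < 6; then |u + 5| ≤ 11.
Hence |u^2 − 25| ≤ 11|u − 5|, which is < ε once |u − 5| < ε/11.
Take δ = min(1, ε/11). If 0 < |u − 5| < δ then both bounds hold and |u^2 − 25| ≤ 11|u − 5| < 11·(ε/11) = ε.

δ = min(1, ε/11)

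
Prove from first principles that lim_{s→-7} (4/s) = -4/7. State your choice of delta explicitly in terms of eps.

delta = min(7/2, (49/8)eps)

Let eps > 0. We seek delta > 0 such that 0 < |s + 7| < delta implies |4/s + 4/7| < eps.
|4/s + 4/7| = 4·|-7 − s|/(7·|s|) = 4|s + 7|/(7|s|).
Restrict delta ≤ 7/2. Then |s + 7| < 7/2 gives |s| > 7/2, so 7|s| > 49/2.
Then |4/s + 4/7| < 4|s + 7|/(49/2), which is < eps when |s + 7| < (49/8)eps.
Take delta = min(7/2, (49/8)eps). Then 0 < |s + 7| < delta gives both |s + 7| < 7/2 and |s + 7| < (49/8)eps, so |4/s + 4/7| < eps.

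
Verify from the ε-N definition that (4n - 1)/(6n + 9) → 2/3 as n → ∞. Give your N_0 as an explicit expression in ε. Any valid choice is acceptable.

Fix ε > 0. For n ≥ 1, |(4n - 1)/(6n + 9) − (2/3)| = |-42|/(6(6n + 9)) = 42/(6(6n + 9)).
Since 6n + 9 ≥ 6n for n ≥ 1, this is ≤ 42/(6·6n) = (7/6)/n.
So |(4n - 1)/(6n + 9) − (2/3)| < ε whenever n > (7/6)/ε.
Take N_0 = (7/6)/ε. If n > N_0 then |(4n - 1)/(6n + 9) − (2/3)| ≤ (7/6)/n < ε.

N_0 = (7/6)/ε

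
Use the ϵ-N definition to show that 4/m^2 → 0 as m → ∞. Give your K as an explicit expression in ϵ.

Let ϵ > 0 be given. For m ≥ 1, |4/m^2 − 0| = 4/m^2.
4/m^2 < ϵ ⇔ m^2 > 4/ϵ ⇔ m > (4/ϵ)^{1/2}.
Take K = (4/ϵ)^{1/2}. Then m > K implies 4/m^2 < ϵ.

K = (4/ϵ)^{1/2}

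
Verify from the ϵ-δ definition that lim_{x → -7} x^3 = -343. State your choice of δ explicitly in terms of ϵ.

δ = min(1, ϵ/169)

Suppose ϵ > 0. We seek δ > 0 with 0 < |x + 7| < δ ⇒ |x^3 + 343| < ϵ.
Factor: x^3 + 343 = (x + 7)(x^2 - 7x + 49), so |x^3 + 343| = |x + 7|·|x^2 - 7x + 49|.
Restrict δ ≤ 1. Then |x + 7| < 1 gives |x| < 8, so by the triangle inequality |x^2 - 7x + 49| ≤ 8^2 + 7·8 + 49 = 169.
Hence |x^3 + 343| ≤ 169|x + 7|, which is < ϵ once |x + 7| < ϵ/169.
Take δ = min(1, ϵ/169). If 0 < |x + 7| < δ then both bounds hold and |x^3 + 343| ≤ 169|x + 7| < 169·(ϵ/169) = ϵ.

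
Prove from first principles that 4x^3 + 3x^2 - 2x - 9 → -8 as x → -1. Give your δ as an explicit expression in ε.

Fix ε > 0. We want δ > 0 such that 0 < |x + 1| < δ implies |(4x^3 + 3x^2 - 2x - 9) + 8| < ε.
(4x^3 + 3x^2 - 2x - 9) + 8 = 4x^3 + 3x^2 - 2x - 1 = (x + 1)(4x^2 - x - 1).
So |(4x^3 + 3x^2 - 2x - 9) + 8| = |x + 1|·|4x^2 - x - 1|.
Assume first that |x + 1| < 2, so |x| < 3. Then |4x^2 - x - 1| ≤ 4·3^2 + 3 + 1 = 40.
Hence |(4x^3 + 3x^2 - 2x - 9) + 8| ≤ 40|x + 1| < ε provided |x + 1| < ε/40.
Take δ = min(2, ε/40). Then 0 < |x + 1| < δ gives both |x + 1| < 2 and |x + 1| < ε/40, so |(4x^3 + 3x^2 - 2x - 9) + 8| < ε.

δ = min(2, ε/40)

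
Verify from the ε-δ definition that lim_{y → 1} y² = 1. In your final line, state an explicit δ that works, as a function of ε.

δ = min(1, ε/3)

Let ε > 0 be given. We seek δ > 0 with 0 < |y − 1| < δ ⇒ |y² − 1| < ε.
Factor: y² − 1 = (y − 1)(y + 1), so |y² − 1| = |y − 1|·|y + 1|.
Impose δ ≤ 1 so that |y| < 2; then |y + 1| ≤ 3.
Hence |y² − 1| ≤ 3|y − 1|, which is < ε once |y − 1| < ε/3.
Take δ = min(1, ε/3). If 0 < |y − 1| < δ then both bounds hold and |y² − 1| ≤ 3|y − 1| < 3·(ε/3) = ε.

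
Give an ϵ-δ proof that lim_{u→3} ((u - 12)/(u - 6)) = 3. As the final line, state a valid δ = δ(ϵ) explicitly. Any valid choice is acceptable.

Let ϵ > 0. We want δ > 0 with 0 < |u − 3| < δ ⇒ |(u - 12)/(u - 6) − 3| < ϵ.
Combining over a common denominator, (u - 12)/(u - 6) − 3 = [(u - 12)·(-3) − (-9)·(u - 6)] / [(-3)·(u - 6)] = 6(u − 3) / ((-3)(u - 6)).
So |(u - 12)/(u - 6) − 3| = 6|u − 3| / (3·|u − 6|).
Require δ ≤ 3/2, so |u − 6| ≥ |-3| − |u − 3| > 3 − 3/2 = 3/2.
Hence |(u - 12)/(u - 6) − 3| < 6|u − 3|/(3·(3/2)) = (4/3)|u − 3|, which is < ϵ once |u − 3| < (3/4)ϵ.
Take δ = min(3/2, (3/4)ϵ). Then 0 < |u − 3| < δ forces both bounds, so |(u - 12)/(u - 6) − 3| < ϵ.

δ = min(3/2, (3/4)ϵ)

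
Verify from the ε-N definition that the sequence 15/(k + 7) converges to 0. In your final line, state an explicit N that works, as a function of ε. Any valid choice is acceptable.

N = 15/ε

Let ε > 0 be given. For k ≥ 1, |15/(k + 7) − 0| = 15/(k + 7) ≤ 15/k.
We need 15/k < ε, i.e. k > 15/ε.
Take N = 15/ε. If k > N then |15/(k + 7)| ≤ 15/k < ε.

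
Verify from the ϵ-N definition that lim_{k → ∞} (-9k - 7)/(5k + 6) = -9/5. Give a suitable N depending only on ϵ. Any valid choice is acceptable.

N = (19/25)/ϵ

Let ϵ > 0. For k ≥ 1, |(-9k - 7)/(5k + 6) + 9/5| = |19|/(5(5k + 6)) = 19/(5(5k + 6)).
Since 5k + 6 ≥ 5k for k ≥ 1, this is ≤ 19/(5·5k) = (19/25)/k.
So |(-9k - 7)/(5k + 6) + 9/5| < ϵ whenever k > (19/25)/ϵ.
Take N = (19/25)/ϵ. If k > N then |(-9k - 7)/(5k + 6) + 9/5| ≤ (19/25)/k < ϵ.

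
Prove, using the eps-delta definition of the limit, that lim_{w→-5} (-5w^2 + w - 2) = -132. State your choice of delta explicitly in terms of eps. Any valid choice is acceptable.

delta = min(1, eps/56)

Suppose eps > 0. We want delta > 0 such that 0 < |w + 5| < delta implies |(-5w^2 + w - 2) + 132| < eps.
(-5w^2 + w - 2) + 132 = -5w^2 + w + 130 = (w + 5)(-5w + 26).
So |(-5w^2 + w - 2) + 132| = |w + 5|·|-5w + 26|.
Assume first that |w + 5| < 1, so |w| < 6. Then |-5w + 26| ≤ 5·6 + 26 = 56.
Hence |(-5w^2 + w - 2) + 132| ≤ 56|w + 5| < eps provided |w + 5| < eps/56.
Take delta = min(1, eps/56). Then 0 < |w + 5| < delta gives both |w + 5| < 1 and |w + 5| < eps/56, so |(-5w^2 + w - 2) + 132| < eps.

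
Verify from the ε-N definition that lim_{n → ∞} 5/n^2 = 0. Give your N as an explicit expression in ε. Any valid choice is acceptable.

N = (5/ε)^{1/2}

Fix ε > 0. For n ≥ 1, |5/n^2 − 0| = 5/n^2.
5/n^2 < ε ⇔ n^2 > 5/ε ⇔ n > (5/ε)^{1/2}.
Take N = (5/ε)^{1/2}. Then n > N implies 5/n^2 < ε.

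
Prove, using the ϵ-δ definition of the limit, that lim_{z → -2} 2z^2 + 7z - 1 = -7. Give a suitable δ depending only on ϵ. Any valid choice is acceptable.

δ = min(1, ϵ/9)

Let ϵ > 0. We want δ > 0 such that 0 < |z + 2| < δ implies |(2z^2 + 7z - 1) + 7| < ϵ.
(2z^2 + 7z - 1) + 7 = 2z^2 + 7z + 6 = (z + 2)(2z + 3).
So |(2z^2 + 7z - 1) + 7| = |z + 2|·|2z + 3|.
Assume first that |z + 2| < 1, so |z| < 3. Then |2z + 3| ≤ 2·3 + 3 = 9.
Hence |(2z^2 + 7z - 1) + 7| ≤ 9|z + 2| < ϵ provided |z + 2| < ϵ/9.
Take δ = min(1, ϵ/9). Then 0 < |z + 2| < δ gives both |z + 2| < 1 and |z + 2| < ϵ/9, so |(2z^2 + 7z - 1) + 7| < ϵ.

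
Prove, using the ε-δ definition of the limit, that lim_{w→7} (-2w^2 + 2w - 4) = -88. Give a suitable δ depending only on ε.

Suppose ε > 0. We want δ > 0 such that 0 < |w − 7| < δ implies |(-2w^2 + 2w - 4) + 88| < ε.
(-2w^2 + 2w - 4) + 88 = -2w^2 + 2w + 84 = (w − 7)(-2w - 12).
So |(-2w^2 + 2w - 4) + 88| = |w − 7|·|-2w - 12|.
Assume first that |w − 7| < 2, so |w| < 9. Then |-2w - 12| ≤ 2·9 + 12 = 30.
Hence |(-2w^2 + 2w - 4) + 88| ≤ 30|w − 7| < ε provided |w − 7| < ε/30.
Take δ = min(2, ε/30). Then 0 < |w − 7| < δ gives both |w − 7| < 2 and |w − 7| < ε/30, so |(-2w^2 + 2w - 4) + 88| < ε.

δ = min(2, ε/30)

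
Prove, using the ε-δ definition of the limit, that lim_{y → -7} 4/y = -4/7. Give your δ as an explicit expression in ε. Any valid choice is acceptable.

Let ε > 0 be given. We seek δ > 0 such that 0 < |y + 7| < δ implies |4/y + 4/7| < ε.
|4/y + 4/7| = 4·|-7 − y|/(7·|y|) = 4|y + 7|/(7|y|).
Restrict δ ≤ 7/2. Then |y + 7| < 7/2 gives |y| > 7/2, so 7|y| > 49/2.
Then |4/y + 4/7| < 4|y + 7|/(49/2), which is < ε when |y + 7| < (49/8)ε.
Take δ = min(7/2, (49/8)ε). Then 0 < |y + 7| < δ gives both |y + 7| < 7/2 and |y + 7| < (49/8)ε, so |4/y + 4/7| < ε.

δ = min(7/2, (49/8)ε)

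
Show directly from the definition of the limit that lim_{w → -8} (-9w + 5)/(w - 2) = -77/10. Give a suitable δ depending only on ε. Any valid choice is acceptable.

δ = min(5, (50/13)ε)

Let ε > 0. We want δ > 0 with 0 < |w + 8| < δ ⇒ |(-9w + 5)/(w - 2) + 77/10| < ε.
Combining over a common denominator, (-9w + 5)/(w - 2) + 77/10 = [(-9w + 5)·(-10) − 77·(w - 2)] / [(-10)·(w - 2)] = 13(w + 8) / ((-10)(w - 2)).
So |(-9w + 5)/(w - 2) + 77/10| = 13|w + 8| / (10·|w − 2|).
Require δ ≤ 5, so |w − 2| ≥ |-10| − |w + 8| > 10 − 5 = 5.
Hence |(-9w + 5)/(w - 2) + 77/10| < 13|w + 8|/(10·5) = (13/50)|w + 8|, which is < ε once |w + 8| < (50/13)ε.
Take δ = min(5, (50/13)ε). Then 0 < |w + 8| < δ forces both bounds, so |(-9w + 5)/(w - 2) + 77/10| < ε.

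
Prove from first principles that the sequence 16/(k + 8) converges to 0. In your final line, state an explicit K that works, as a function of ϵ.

Suppose ϵ > 0. For k ≥ 1, |16/(k + 8) − 0| = 16/(k + 8) ≤ 16/k.
We need 16/k < ϵ, i.e. k > 16/ϵ.
Take K = 16/ϵ. If k > K then |16/(k + 8)| ≤ 16/k < ϵ.

K = 16/ϵ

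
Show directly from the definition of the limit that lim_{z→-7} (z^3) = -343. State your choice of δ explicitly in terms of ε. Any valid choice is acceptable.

Fix ε > 0. We seek δ > 0 with 0 < |z + 7| < δ ⇒ |z^3 + 343| < ε.
Factor: z^3 + 343 = (z + 7)(z^2 - 7z + 49), so |z^3 + 343| = |z + 7|·|z^2 - 7z + 49|.
Restrict δ ≤ 1. Then |z + 7| < 1 gives |z| < 8, so by the triangle inequality |z^2 - 7z + 49| ≤ 8^2 + 7·8 + 49 = 169.
Hence |z^3 + 343| ≤ 169|z + 7|, which is < ε once |z + 7| < ε/169.
Take δ = min(1, ε/169). If 0 < |z + 7| < δ then both bounds hold and |z^3 + 343| ≤ 169|z + 7| < 169·(ε/169) = ε.

δ = min(1, ε/169)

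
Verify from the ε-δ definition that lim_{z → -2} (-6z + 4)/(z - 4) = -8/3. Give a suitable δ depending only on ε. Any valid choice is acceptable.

δ = min(3, (9/10)ε)

Suppose ε > 0. We want δ > 0 with 0 < |z + 2| < δ ⇒ |(-6z + 4)/(z - 4) + 8/3| < ε.
Combining over a common denominator, (-6z + 4)/(z - 4) + 8/3 = [(-6z + 4)·(-6) − 16·(z - 4)] / [(-6)·(z - 4)] = 20(z + 2) / ((-6)(z - 4)).
So |(-6z + 4)/(z - 4) + 8/3| = 20|z + 2| / (6·|z − 4|).
Require δ ≤ 3, so |z − 4| ≥ |-6| − |z + 2| > 6 − 3 = 3.
Hence |(-6z + 4)/(z - 4) + 8/3| < 20|z + 2|/(6·3) = (10/9)|z + 2|, which is < ε once |z + 2| < (9/10)ε.
Take δ = min(3, (9/10)ε). Then 0 < |z + 2| < δ forces both bounds, so |(-6z + 4)/(z - 4) + 8/3| < ε.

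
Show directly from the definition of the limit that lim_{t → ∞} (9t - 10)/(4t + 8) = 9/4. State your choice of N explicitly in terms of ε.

Fix ε > 0. We seek N > 0 such that t > N implies |(9t - 10)/(4t + 8) − (9/4)| < ε.
(9t - 10)/(4t + 8) − (9/4) = (4(9t - 10) − 9(4t + 8)) / (4(4t + 8)) = -112/(4(4t + 8)).
For t > 0 we have 4t + 8 > 4t, so |(9t - 10)/(4t + 8) − (9/4)| = 112/(4(4t + 8)) < 112/(4·4t) = 7/t.
Thus |(9t - 10)/(4t + 8) − (9/4)| < ε whenever t > 7/ε.
Take N = 7/ε. If t > N then |(9t - 10)/(4t + 8) − (9/4)| < 7/t < ε.

N = 7/ε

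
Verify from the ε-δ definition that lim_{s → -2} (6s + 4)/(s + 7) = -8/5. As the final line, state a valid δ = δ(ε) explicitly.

δ = min(5/2, (25/76)ε)

Let ε > 0. We want δ > 0 with 0 < |s + 2| < δ ⇒ |(6s + 4)/(s + 7) + 8/5| < ε.
Combining over a common denominator, (6s + 4)/(s + 7) + 8/5 = [(6s + 4)·5 − (-8)·(s + 7)] / [5·(s + 7)] = 38(s + 2) / (5(s + 7)).
So |(6s + 4)/(s + 7) + 8/5| = 38|s + 2| / (5·|s + 7|).
Require δ ≤ 5/2, so |s + 7| ≥ |5| − |s + 2| > 5 − 5/2 = 5/2.
Hence |(6s + 4)/(s + 7) + 8/5| < 38|s + 2|/(5·(5/2)) = (76/25)|s + 2|, which is < ε once |s + 2| < (25/76)ε.
Take δ = min(5/2, (25/76)ε). Then 0 < |s + 2| < δ forces both bounds, so |(6s + 4)/(s + 7) + 8/5| < ε.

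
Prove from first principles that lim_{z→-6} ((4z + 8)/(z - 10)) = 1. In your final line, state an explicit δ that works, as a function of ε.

Let ε > 0. We want δ > 0 with 0 < |z + 6| < δ ⇒ |(4z + 8)/(z - 10) − 1| < ε.
Combining over a common denominator, (4z + 8)/(z - 10) − 1 = [(4z + 8)·(-16) − (-16)·(z - 10)] / [(-16)·(z - 10)] = -48(z + 6) / ((-16)(z - 10)).
So |(4z + 8)/(z - 10) − 1| = 48|z + 6| / (16·|z − 10|).
Restrict δ ≤ 8. Then |z + 6| < 8 gives |z − 10| = |(z + 6) + (-16)| ≥ 16 − 8 = 8.
Hence |(4z + 8)/(z - 10) − 1| < 48|z + 6|/(16·8) = (3/8)|z + 6|, which is < ε once |z + 6| < (8/3)ε.
Take δ = min(8, (8/3)ε). Then 0 < |z + 6| < δ forces both bounds, so |(4z + 8)/(z - 10) − 1| < ε.

δ = min(8, (8/3)ε)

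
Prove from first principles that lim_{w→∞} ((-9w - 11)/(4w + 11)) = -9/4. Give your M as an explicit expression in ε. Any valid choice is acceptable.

Fix ε > 0. We seek M > 0 such that w > M implies |(-9w - 11)/(4w + 11) + 9/4| < ε.
(-9w - 11)/(4w + 11) + 9/4 = (4(-9w - 11) − (-9)(4w + 11)) / (4(4w + 11)) = 55/(4(4w + 11)).
For w > 0 we have 4w + 11 > 4w, so |(-9w - 11)/(4w + 11) + 9/4| = 55/(4(4w + 11)) < 55/(4·4w) = (55/16)/w.
Thus |(-9w - 11)/(4w + 11) + 9/4| < ε whenever w > (55/16)/ε.
Take M = (55/16)/ε. If w > M then |(-9w - 11)/(4w + 11) + 9/4| < (55/16)/w < ε.

M = (55/16)/ε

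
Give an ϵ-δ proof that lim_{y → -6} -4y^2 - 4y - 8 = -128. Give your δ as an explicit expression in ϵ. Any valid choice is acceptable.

Suppose ϵ > 0. We want δ > 0 such that 0 < |y + 6| < δ implies |(-4y^2 - 4y - 8) + 128| < ϵ.
(-4y^2 - 4y - 8) + 128 = -4y^2 - 4y + 120 = (y + 6)(-4y + 20).
So |(-4y^2 - 4y - 8) + 128| = |y + 6|·|-4y + 20|.
Assume first that |y + 6| < 1, so |y| < 7. Then |-4y + 20| ≤ 4·7 + 20 = 48.
Hence |(-4y^2 - 4y - 8) + 128| ≤ 48|y + 6| < ϵ provided |y + 6| < ϵ/48.
Choosing δ = min(1, ϵ/48) ensures both conditions, hence |(-4y^2 - 4y - 8) + 128| < ϵ.

δ = min(1, ϵ/48)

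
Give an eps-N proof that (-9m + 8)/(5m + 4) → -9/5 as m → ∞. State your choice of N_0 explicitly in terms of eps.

Let eps > 0 be given. For m ≥ 1, |(-9m + 8)/(5m + 4) + 9/5| = |76|/(5(5m + 4)) = 76/(5(5m + 4)).
Since 5m + 4 ≥ 5m for m ≥ 1, this is ≤ 76/(5·5m) = (76/25)/m.
So |(-9m + 8)/(5m + 4) + 9/5| < eps whenever m > (76/25)/eps.
Take N_0 = (76/25)/eps. If m > N_0 then |(-9m + 8)/(5m + 4) + 9/5| ≤ (76/25)/m < eps.

N_0 = (76/25)/eps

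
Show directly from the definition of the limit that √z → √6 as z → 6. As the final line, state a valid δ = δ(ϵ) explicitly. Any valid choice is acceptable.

δ = min(6, √6·ϵ)

Let ϵ > 0. We want δ > 0 such that 0 < |z − 6| < δ implies |√z − √6| < ϵ.
Rationalise: √z − √6 = (z − 6)/(√z + √6), so |√z − √6| = |z − 6|/(√z + √6).
Restrict δ ≤ 6 so that |z − 6| < 6 forces z > 0, and then √z + √6 > √6.
Hence |√z − √6| < |z − 6|/√6, which is < ϵ once |z − 6| < √6·ϵ.
Take δ = min(6, √6·ϵ). If 0 < |z − 6| < δ then z > 0 and |√z − √6| < |z − 6|/√6 < ϵ.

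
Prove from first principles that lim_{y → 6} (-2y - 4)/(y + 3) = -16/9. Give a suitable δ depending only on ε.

Let ε > 0. We want δ > 0 with 0 < |y − 6| < δ ⇒ |(-2y - 4)/(y + 3) + 16/9| < ε.
Combining over a common denominator, (-2y - 4)/(y + 3) + 16/9 = [(-2y - 4)·9 − (-16)·(y + 3)] / [9·(y + 3)] = -2(y − 6) / (9(y + 3)).
So |(-2y - 4)/(y + 3) + 16/9| = 2|y − 6| / (9·|y + 3|).
Require δ ≤ 9/2, so |y + 3| ≥ |9| − |y − 6| > 9 − 9/2 = 9/2.
Hence |(-2y - 4)/(y + 3) + 16/9| < 2|y − 6|/(9·(9/2)) = (4/81)|y − 6|, which is < ε once |y − 6| < (81/4)ε.
Take δ = min(9/2, (81/4)ε). Then 0 < |y − 6| < δ forces both bounds, so |(-2y - 4)/(y + 3) + 16/9| < ε.

δ = min(9/2, (81/4)ε)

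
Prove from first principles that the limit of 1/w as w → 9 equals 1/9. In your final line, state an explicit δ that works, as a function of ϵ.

Fix ϵ > 0. We seek δ > 0 such that 0 < |w − 9| < δ implies |1/w − (1/9)| < ϵ.
|1/w − (1/9)| = |9 − w|/(9·|w|) = |w − 9|/(9|w|).
Restrict δ ≤ 9/2. Then |w − 9| < 9/2 gives |w| > 9/2, so 9|w| > 81/2.
Then |1/w − (1/9)| < |w − 9|/(81/2), which is < ϵ when |w − 9| < (81/2)ϵ.
Take δ = min(9/2, (81/2)ϵ). Then 0 < |w − 9| < δ gives both |w − 9| < 9/2 and |w − 9| < (81/2)ϵ, so |1/w − (1/9)| < ϵ.

δ = min(9/2, (81/2)ϵ)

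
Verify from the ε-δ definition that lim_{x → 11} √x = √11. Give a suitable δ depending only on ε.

Let ε > 0 be given. We want δ > 0 such that 0 < |x − 11| < δ implies |√x − √11| < ε.
Rationalise: √x − √11 = (x − 11)/(√x + √11), so |√x − √11| = |x − 11|/(√x + √11).
Restrict δ ≤ 11 so that |x − 11| < 11 forces x > 0, and then √x + √11 > √11.
Hence |√x − √11| < |x − 11|/√11, which is < ε once |x − 11| < √11·ε.
Take δ = min(11, √11·ε). If 0 < |x − 11| < δ then x > 0 and |√x − √11| < |x − 11|/√11 < ε.

δ = min(11, √11·ε)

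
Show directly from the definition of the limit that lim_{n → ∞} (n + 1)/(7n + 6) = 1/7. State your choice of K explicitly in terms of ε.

Let ε > 0. For n ≥ 1, |(n + 1)/(7n + 6) − (1/7)| = |1|/(7(7n + 6)) = 1/(7(7n + 6)).
Since 7n + 6 ≥ 7n for n ≥ 1, this is ≤ 1/(7·7n) = (1/49)/n.
So |(n + 1)/(7n + 6) − (1/7)| < ε whenever n > (1/49)/ε.
Take K = (1/49)/ε. If n > K then |(n + 1)/(7n + 6) − (1/7)| ≤ (1/49)/n < ε.

K = (1/49)/ε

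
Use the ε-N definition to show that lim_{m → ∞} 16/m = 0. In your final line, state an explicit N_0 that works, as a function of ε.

Suppose ε > 0. For m ≥ 1, |16/m − 0| = 16/(m) ≤ 16/m.
We need 16/m < ε, i.e. m > 16/ε.
Take N_0 = 16/ε. If m > N_0 then |16/m| ≤ 16/m < ε.

N_0 = 16/ε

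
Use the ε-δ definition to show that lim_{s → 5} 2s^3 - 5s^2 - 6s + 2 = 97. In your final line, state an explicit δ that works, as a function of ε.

Let ε > 0 be given. We want δ > 0 such that 0 < |s − 5| < δ implies |(2s^3 - 5s^2 - 6s + 2) − 97| < ε.
(2s^3 - 5s^2 - 6s + 2) − 97 = 2s^3 - 5s^2 - 6s - 95 = (s − 5)(2s^2 + 5s + 19).
So |(2s^3 - 5s^2 - 6s + 2) − 97| = |s − 5|·|2s^2 + 5s + 19|.
Assume first that |s − 5| < 1, so |s| < 6. Then |2s^2 + 5s + 19| ≤ 2·6^2 + 5·6 + 19 = 121.
Hence |(2s^3 - 5s^2 - 6s + 2) − 97| ≤ 121|s − 5| < ε provided |s − 5| < ε/121.
Take δ = min(1, ε/121). Then 0 < |s − 5| < δ gives both |s − 5| < 1 and |s − 5| < ε/121, so |(2s^3 - 5s^2 - 6s + 2) − 97| < ε.

δ = min(1, ε/121)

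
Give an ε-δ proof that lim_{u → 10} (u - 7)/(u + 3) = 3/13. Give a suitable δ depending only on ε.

δ = min(13/2, (169/20)ε)

Fix ε > 0. We want δ > 0 with 0 < |u − 10| < δ ⇒ |(u - 7)/(u + 3) − (3/13)| < ε.
Combining over a common denominator, (u - 7)/(u + 3) − (3/13) = [(u - 7)·13 − 3·(u + 3)] / [13·(u + 3)] = 10(u − 10) / (13(u + 3)).
So |(u - 7)/(u + 3) − (3/13)| = 10|u − 10| / (13·|u + 3|).
Restrict δ ≤ 13/2. Then |u − 10| < 13/2 gives |u + 3| = |(u − 10) + 13| ≥ 13 − 13/2 = 13/2.
Hence |(u - 7)/(u + 3) − (3/13)| < 10|u − 10|/(13·(13/2)) = (20/169)|u − 10|, which is < ε once |u − 10| < (169/20)ε.
Take δ = min(13/2, (169/20)ε). Then 0 < |u − 10| < δ forces both bounds, so |(u - 7)/(u + 3) − (3/13)| < ε.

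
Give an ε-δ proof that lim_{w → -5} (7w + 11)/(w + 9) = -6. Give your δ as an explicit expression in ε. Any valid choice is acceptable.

Fix ε > 0. We want δ > 0 with 0 < |w + 5| < δ ⇒ |(7w + 11)/(w + 9) + 6| < ε.
Combining over a common denominator, (7w + 11)/(w + 9) + 6 = [(7w + 11)·4 − (-24)·(w + 9)] / [4·(w + 9)] = 52(w + 5) / (4(w + 9)).
So |(7w + 11)/(w + 9) + 6| = 52|w + 5| / (4·|w + 9|).
Require δ ≤ 2, so |w + 9| ≥ |4| − |w + 5| > 4 − 2 = 2.
Hence |(7w + 11)/(w + 9) + 6| < 52|w + 5|/(4·2) = (13/2)|w + 5|, which is < ε once |w + 5| < (2/13)ε.
Take δ = min(2, (2/13)ε). Then 0 < |w + 5| < δ forces both bounds, so |(7w + 11)/(w + 9) + 6| < ε.

δ = min(2, (2/13)ε)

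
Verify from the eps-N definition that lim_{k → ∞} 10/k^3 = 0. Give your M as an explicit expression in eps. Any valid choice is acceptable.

Let eps > 0. For k ≥ 1, |10/k^3 − 0| = 10/k^3.
10/k^3 < eps ⇔ k^3 > 10/eps ⇔ k > (10/eps)^{1/3}.
Take M = (10/eps)^{1/3}. Then k > M implies 10/k^3 < eps.

M = (10/eps)^{1/3}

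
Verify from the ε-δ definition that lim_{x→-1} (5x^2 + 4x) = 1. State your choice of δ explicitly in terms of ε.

Fix ε > 0. We want δ > 0 such that 0 < |x + 1| < δ implies |(5x^2 + 4x) − 1| < ε.
(5x^2 + 4x) − 1 = 5x^2 + 4x - 1 = (x + 1)(5x - 1).
So |(5x^2 + 4x) − 1| = |x + 1|·|5x - 1|.
Assume first that |x + 1| < 1, so |x| < 2. Then |5x - 1| ≤ 5·2 + 1 = 11.
Hence |(5x^2 + 4x) − 1| ≤ 11|x + 1| < ε provided |x + 1| < ε/11.
Take δ = min(1, ε/11). Then 0 < |x + 1| < δ gives both |x + 1| < 1 and |x + 1| < ε/11, so |(5x^2 + 4x) − 1| < ε.

δ = min(1, ε/11)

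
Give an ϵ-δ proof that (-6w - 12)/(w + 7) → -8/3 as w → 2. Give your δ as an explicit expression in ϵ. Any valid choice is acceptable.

δ = min(9/2, (27/20)ϵ)

Suppose ϵ > 0. We want δ > 0 with 0 < |w − 2| < δ ⇒ |(-6w - 12)/(w + 7) + 8/3| < ϵ.
Combining over a common denominator, (-6w - 12)/(w + 7) + 8/3 = [(-6w - 12)·9 − (-24)·(w + 7)] / [9·(w + 7)] = -30(w − 2) / (9(w + 7)).
So |(-6w - 12)/(w + 7) + 8/3| = 30|w − 2| / (9·|w + 7|).
Require δ ≤ 9/2, so |w + 7| ≥ |9| − |w − 2| > 9 − 9/2 = 9/2.
Hence |(-6w - 12)/(w + 7) + 8/3| < 30|w − 2|/(9·(9/2)) = (20/27)|w − 2|, which is < ϵ once |w − 2| < (27/20)ϵ.
Take δ = min(9/2, (27/20)ϵ). Then 0 < |w − 2| < δ forces both bounds, so |(-6w - 12)/(w + 7) + 8/3| < ϵ.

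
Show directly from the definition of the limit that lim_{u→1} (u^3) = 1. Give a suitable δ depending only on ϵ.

δ = min(1, ϵ/7)

Let ϵ > 0. We seek δ > 0 with 0 < |u − 1| < δ ⇒ |u^3 − 1| < ϵ.
Factor: u^3 − 1 = (u − 1)(u^2 + u + 1), so |u^3 − 1| = |u − 1|·|u^2 + u + 1|.
Restrict δ ≤ 1. Then |u − 1| < 1 gives |u| < 2, so by the triangle inequality |u^2 + u + 1| ≤ 2^2 + 2 + 1 = 7.
Hence |u^3 − 1| ≤ 7|u − 1|, which is < ϵ once |u − 1| < ϵ/7.
Take δ = min(1, ϵ/7). If 0 < |u − 1| < δ then both bounds hold and |u^3 − 1| ≤ 7|u − 1| < 7·(ϵ/7) = ϵ.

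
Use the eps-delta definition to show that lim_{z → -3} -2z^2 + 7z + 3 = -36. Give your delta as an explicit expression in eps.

delta = min(1, eps/21)

Let eps > 0. We want delta > 0 such that 0 < |z + 3| < delta implies |(-2z^2 + 7z + 3) + 36| < eps.
(-2z^2 + 7z + 3) + 36 = -2z^2 + 7z + 39 = (z + 3)(-2z + 13).
So |(-2z^2 + 7z + 3) + 36| = |z + 3|·|-2z + 13|.
Require delta ≤ 1. Then |z + 3| < 1 gives |z| < 4, and by the triangle inequality |-2z + 13| ≤ 2·4 + 13 = 21.
Hence |(-2z^2 + 7z + 3) + 36| ≤ 21|z + 3| < eps provided |z + 3| < eps/21.
Choosing delta = min(1, eps/21) ensures both conditions, hence |(-2z^2 + 7z + 3) + 36| < eps.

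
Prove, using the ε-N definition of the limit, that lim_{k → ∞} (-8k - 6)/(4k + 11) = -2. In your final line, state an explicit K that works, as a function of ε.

K = 4/ε

Suppose ε > 0. For k ≥ 1, |(-8k - 6)/(4k + 11) + 2| = |64|/(4(4k + 11)) = 64/(4(4k + 11)).
Since 4k + 11 ≥ 4k for k ≥ 1, this is ≤ 64/(4·4k) = 4/k.
So |(-8k - 6)/(4k + 11) + 2| < ε whenever k > 4/ε.
Take K = 4/ε. If k > K then |(-8k - 6)/(4k + 11) + 2| ≤ 4/k < ε.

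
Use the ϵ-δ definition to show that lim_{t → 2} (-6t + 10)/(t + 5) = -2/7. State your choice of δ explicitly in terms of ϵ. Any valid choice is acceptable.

Let ϵ > 0. We want δ > 0 with 0 < |t − 2| < δ ⇒ |(-6t + 10)/(t + 5) + 2/7| < ϵ.
Combining over a common denominator, (-6t + 10)/(t + 5) + 2/7 = [(-6t + 10)·7 − (-2)·(t + 5)] / [7·(t + 5)] = -40(t − 2) / (7(t + 5)).
So |(-6t + 10)/(t + 5) + 2/7| = 40|t − 2| / (7·|t + 5|).
Require δ ≤ 7/2, so |t + 5| ≥ |7| − |t − 2| > 7 − 7/2 = 7/2.
Hence |(-6t + 10)/(t + 5) + 2/7| < 40|t − 2|/(7·(7/2)) = (80/49)|t − 2|, which is < ϵ once |t − 2| < (49/80)ϵ.
Take δ = min(7/2, (49/80)ϵ). Then 0 < |t − 2| < δ forces both bounds, so |(-6t + 10)/(t + 5) + 2/7| < ϵ.

δ = min(7/2, (49/80)ϵ)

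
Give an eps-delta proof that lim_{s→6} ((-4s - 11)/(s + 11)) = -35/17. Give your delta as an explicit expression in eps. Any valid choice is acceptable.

delta = min(17/2, (289/66)eps)

Let eps > 0. We want delta > 0 with 0 < |s − 6| < delta ⇒ |(-4s - 11)/(s + 11) + 35/17| < eps.
Combining over a common denominator, (-4s - 11)/(s + 11) + 35/17 = [(-4s - 11)·17 − (-35)·(s + 11)] / [17·(s + 11)] = -33(s − 6) / (17(s + 11)).
So |(-4s - 11)/(s + 11) + 35/17| = 33|s − 6| / (17·|s + 11|).
Restrict delta ≤ 17/2. Then |s − 6| < 17/2 gives |s + 11| = |(s − 6) + 17| ≥ 17 − 17/2 = 17/2.
Hence |(-4s - 11)/(s + 11) + 35/17| < 33|s − 6|/(17·(17/2)) = (66/289)|s − 6|, which is < eps once |s − 6| < (289/66)eps.
Take delta = min(17/2, (289/66)eps). Then 0 < |s − 6| < delta forces both bounds, so |(-4s - 11)/(s + 11) + 35/17| < eps.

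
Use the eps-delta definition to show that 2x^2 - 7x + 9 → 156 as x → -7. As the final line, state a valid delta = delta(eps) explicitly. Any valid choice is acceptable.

delta = min(1, eps/37)

Let eps > 0. We want delta > 0 such that 0 < |x + 7| < delta implies |(2x^2 - 7x + 9) − 156| < eps.
(2x^2 - 7x + 9) − 156 = 2x^2 - 7x - 147 = (x + 7)(2x - 21).
So |(2x^2 - 7x + 9) − 156| = |x + 7|·|2x - 21|.
Require delta ≤ 1. Then |x + 7| < 1 gives |x| < 8, and by the triangle inequality |2x - 21| ≤ 2·8 + 21 = 37.
Hence |(2x^2 - 7x + 9) − 156| ≤ 37|x + 7| < eps provided |x + 7| < eps/37.
Choosing delta = min(1, eps/37) ensures both conditions, hence |(2x^2 - 7x + 9) − 156| < eps.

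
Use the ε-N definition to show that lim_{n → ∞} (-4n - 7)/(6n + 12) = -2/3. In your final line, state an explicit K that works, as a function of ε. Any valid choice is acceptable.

Let ε > 0. For n ≥ 1, |(-4n - 7)/(6n + 12) + 2/3| = |6|/(6(6n + 12)) = 6/(6(6n + 12)).
Since 6n + 12 ≥ 6n for n ≥ 1, this is ≤ 6/(6·6n) = (1/6)/n.
So |(-4n - 7)/(6n + 12) + 2/3| < ε whenever n > (1/6)/ε.
Take K = (1/6)/ε. If n > K then |(-4n - 7)/(6n + 12) + 2/3| ≤ (1/6)/n < ε.

K = (1/6)/ε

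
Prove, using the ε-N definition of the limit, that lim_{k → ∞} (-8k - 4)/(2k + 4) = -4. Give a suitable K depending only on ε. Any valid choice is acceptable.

Fix ε > 0. For k ≥ 1, |(-8k - 4)/(2k + 4) + 4| = |24|/(2(2k + 4)) = 24/(2(2k + 4)).
Since 2k + 4 ≥ 2k for k ≥ 1, this is ≤ 24/(2·2k) = 6/k.
So |(-8k - 4)/(2k + 4) + 4| < ε whenever k > 6/ε.
Take K = 6/ε. If k > K then |(-8k - 4)/(2k + 4) + 4| ≤ 6/k < ε.

K = 6/ε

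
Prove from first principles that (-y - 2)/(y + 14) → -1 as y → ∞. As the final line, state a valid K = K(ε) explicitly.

K = 12/ε

Let ε > 0 be given. We seek K > 0 such that y > K implies |(-y - 2)/(y + 14) + 1| < ε.
(-y - 2)/(y + 14) + 1 = ((-y - 2) − (-1)(y + 14)) / ((y + 14)) = 12/((y + 14)).
For y > 0 we have y + 14 > y, so |(-y - 2)/(y + 14) + 1| = 12/((y + 14)) < 12/(y) = 12/y.
Thus |(-y - 2)/(y + 14) + 1| < ε whenever y > 12/ε.
Take K = 12/ε. If y > K then |(-y - 2)/(y + 14) + 1| < 12/y < ε.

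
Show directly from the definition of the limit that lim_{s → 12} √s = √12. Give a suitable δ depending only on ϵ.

Fix ϵ > 0. We want δ > 0 such that 0 < |s − 12| < δ implies |√s − √12| < ϵ.
Multiplying by the conjugate, |√s − √12| = |s − 12|/(√s + √12).
Restrict δ ≤ 12 so that |s − 12| < 12 forces s > 0, and then √s + √12 > √12.
Hence |√s − √12| < |s − 12|/√12, which is < ϵ once |s − 12| < √12·ϵ.
Take δ = min(12, √12·ϵ). If 0 < |s − 12| < δ then s > 0 and |√s − √12| < |s − 12|/√12 < ϵ.

δ = min(12, √12·ϵ)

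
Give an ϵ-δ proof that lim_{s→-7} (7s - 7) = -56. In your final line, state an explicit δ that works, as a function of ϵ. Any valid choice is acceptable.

δ = ϵ/7

Fix ϵ > 0. We need δ > 0 so that 0 < |s + 7| < δ implies |(7s - 7) + 56| < ϵ.
Since (7s - 7) + 56 = 7(s + 7), we have |(7s - 7) + 56| = 7|s + 7|.
Thus it suffices that |s + 7| < ϵ/7.
Choosing δ = ϵ/7 gives |(7s - 7) + 56| = 7|s + 7| < ϵ whenever |s + 7| < δ.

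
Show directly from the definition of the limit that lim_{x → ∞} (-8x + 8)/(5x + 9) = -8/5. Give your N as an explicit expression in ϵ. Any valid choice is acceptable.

N = (112/25)/ϵ

Fix ϵ > 0. We seek N > 0 such that x > N implies |(-8x + 8)/(5x + 9) + 8/5| < ϵ.
(-8x + 8)/(5x + 9) + 8/5 = (5(-8x + 8) − (-8)(5x + 9)) / (5(5x + 9)) = 112/(5(5x + 9)).
For x > 0 we have 5x + 9 > 5x, so |(-8x + 8)/(5x + 9) + 8/5| = 112/(5(5x + 9)) < 112/(5·5x) = (112/25)/x.
Thus |(-8x + 8)/(5x + 9) + 8/5| < ϵ whenever x > (112/25)/ϵ.
Take N = (112/25)/ϵ. If x > N then |(-8x + 8)/(5x + 9) + 8/5| < (112/25)/x < ϵ.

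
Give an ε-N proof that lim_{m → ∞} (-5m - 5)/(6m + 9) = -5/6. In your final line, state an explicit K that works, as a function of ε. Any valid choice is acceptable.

K = (5/12)/ε

Let ε > 0. For m ≥ 1, |(-5m - 5)/(6m + 9) + 5/6| = |15|/(6(6m + 9)) = 15/(6(6m + 9)).
Since 6m + 9 ≥ 6m for m ≥ 1, this is ≤ 15/(6·6m) = (5/12)/m.
So |(-5m - 5)/(6m + 9) + 5/6| < ε whenever m > (5/12)/ε.
Take K = (5/12)/ε. If m > K then |(-5m - 5)/(6m + 9) + 5/6| ≤ (5/12)/m < ε.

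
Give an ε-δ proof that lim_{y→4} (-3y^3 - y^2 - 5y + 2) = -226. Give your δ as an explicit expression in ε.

δ = min(1, ε/197)

Let ε > 0. We want δ > 0 such that 0 < |y − 4| < δ implies |(-3y^3 - y^2 - 5y + 2) + 226| < ε.
(-3y^3 - y^2 - 5y + 2) + 226 = -3y^3 - y^2 - 5y + 228 = (y − 4)(-3y^2 - 13y - 57).
So |(-3y^3 - y^2 - 5y + 2) + 226| = |y − 4|·|-3y^2 - 13y - 57|.
Assume first that |y − 4| < 1, so |y| < 5. Then |-3y^2 - 13y - 57| ≤ 3·5^2 + 13·5 + 57 = 197.
Hence |(-3y^3 - y^2 - 5y + 2) + 226| ≤ 197|y − 4| < ε provided |y − 4| < ε/197.
Take δ = min(1, ε/197). Then 0 < |y − 4| < δ gives both |y − 4| < 1 and |y − 4| < ε/197, so |(-3y^3 - y^2 - 5y + 2) + 226| < ε.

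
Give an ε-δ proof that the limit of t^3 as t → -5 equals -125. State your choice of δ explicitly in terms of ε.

δ = min(2, ε/109)

Let ε > 0. We seek δ > 0 with 0 < |t + 5| < δ ⇒ |t^3 + 125| < ε.
Factor: t^3 + 125 = (t + 5)(t^2 - 5t + 25), so |t^3 + 125| = |t + 5|·|t^2 - 5t + 25|.
Impose δ ≤ 2 so that |t| < 7; then |t^2 - 5t + 25| ≤ 109.
Hence |t^3 + 125| ≤ 109|t + 5|, which is < ε once |t + 5| < ε/109.
Take δ = min(2, ε/109). If 0 < |t + 5| < δ then both bounds hold and |t^3 + 125| ≤ 109|t + 5| < 109·(ε/109) = ε.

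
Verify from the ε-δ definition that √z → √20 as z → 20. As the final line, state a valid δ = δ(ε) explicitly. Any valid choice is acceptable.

Let ε > 0. We want δ > 0 such that 0 < |z − 20| < δ implies |√z − √20| < ε.
Multiplying by the conjugate, |√z − √20| = |z − 20|/(√z + √20).
Restrict δ ≤ 20 so that |z − 20| < 20 forces z > 0, and then √z + √20 > √20.
Hence |√z − √20| < |z − 20|/√20, which is < ε once |z − 20| < √20·ε.
Take δ = min(20, √20·ε). If 0 < |z − 20| < δ then z > 0 and |√z − √20| < |z − 20|/√20 < ε.

δ = min(20, √20·ε)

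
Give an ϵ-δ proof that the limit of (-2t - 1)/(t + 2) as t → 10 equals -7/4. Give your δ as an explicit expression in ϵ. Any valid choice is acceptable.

Fix ϵ > 0. We want δ > 0 with 0 < |t − 10| < δ ⇒ |(-2t - 1)/(t + 2) + 7/4| < ϵ.
Combining over a common denominator, (-2t - 1)/(t + 2) + 7/4 = [(-2t - 1)·12 − (-21)·(t + 2)] / [12·(t + 2)] = -3(t − 10) / (12(t + 2)).
So |(-2t - 1)/(t + 2) + 7/4| = 3|t − 10| / (12·|t + 2|).
Restrict δ ≤ 6. Then |t − 10| < 6 gives |t + 2| = |(t − 10) + 12| ≥ 12 − 6 = 6.
Hence |(-2t - 1)/(t + 2) + 7/4| < 3|t − 10|/(12·6) = (1/24)|t − 10|, which is < ϵ once |t − 10| < 24ϵ.
Take δ = min(6, 24ϵ). Then 0 < |t − 10| < δ forces both bounds, so |(-2t - 1)/(t + 2) + 7/4| < ϵ.

δ = min(6, 24ϵ)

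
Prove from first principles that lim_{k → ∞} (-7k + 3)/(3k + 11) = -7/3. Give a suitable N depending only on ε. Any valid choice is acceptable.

Fix ε > 0. For k ≥ 1, |(-7k + 3)/(3k + 11) + 7/3| = |86|/(3(3k + 11)) = 86/(3(3k + 11)).
Since 3k + 11 ≥ 3k for k ≥ 1, this is ≤ 86/(3·3k) = (86/9)/k.
So |(-7k + 3)/(3k + 11) + 7/3| < ε whenever k > (86/9)/ε.
Take N = (86/9)/ε. If k > N then |(-7k + 3)/(3k + 11) + 7/3| ≤ (86/9)/k < ε.

N = (86/9)/ε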